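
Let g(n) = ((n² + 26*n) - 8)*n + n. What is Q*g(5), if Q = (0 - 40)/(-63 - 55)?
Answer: 14800/59 ≈ 250.85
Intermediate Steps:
Q = 20/59 (Q = -40/(-118) = -40*(-1/118) = 20/59 ≈ 0.33898)
g(n) = n + n*(-8 + n² + 26*n) (g(n) = (-8 + n² + 26*n)*n + n = n*(-8 + n² + 26*n) + n = n + n*(-8 + n² + 26*n))
Q*g(5) = 20*(5*(-7 + 5² + 26*5))/59 = 20*(5*(-7 + 25 + 130))/59 = 20*(5*148)/59 = (20/59)*740 = 14800/59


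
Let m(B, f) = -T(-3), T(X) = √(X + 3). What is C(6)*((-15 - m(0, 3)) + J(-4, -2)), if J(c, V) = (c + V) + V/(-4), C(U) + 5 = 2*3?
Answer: -41/2 ≈ -20.500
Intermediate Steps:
T(X) = √(3 + X)
C(U) = 1 (C(U) = -5 + 2*3 = -5 + 6 = 1)
m(B, f) = 0 (m(B, f) = -√(3 - 3) = -√0 = -1*0 = 0)
J(c, V) = c + 3*V/4 (J(c, V) = (V + c) + V*(-¼) = (V + c) - V/4 = c + 3*V/4)
C(6)*((-15 - m(0, 3)) + J(-4, -2)) = 1*((-15 - 1*0) + (-4 + (¾)*(-2))) = 1*((-15 + 0) + (-4 - 3/2)) = 1*(-15 - 11/2) = 1*(-41/2) = -41/2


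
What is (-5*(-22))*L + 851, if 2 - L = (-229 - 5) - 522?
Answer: 84231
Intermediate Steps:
L = 758 (L = 2 - ((-229 - 5) - 522) = 2 - (-234 - 522) = 2 - 1*(-756) = 2 + 756 = 758)
(-5*(-22))*L + 851 = -5*(-22)*758 + 851 = 110*758 + 851 = 83380 + 851 = 84231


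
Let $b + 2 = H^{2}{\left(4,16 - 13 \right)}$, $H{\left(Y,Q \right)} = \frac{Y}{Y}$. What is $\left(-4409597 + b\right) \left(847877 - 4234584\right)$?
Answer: $14934016413786$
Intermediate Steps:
$H{\left(Y,Q \right)} = 1$
$b = -1$ ($b = -2 + 1^{2} = -2 + 1 = -1$)
$\left(-4409597 + b\right) \left(847877 - 4234584\right) = \left(-4409597 - 1\right) \left(847877 - 4234584\right) = \left(-4409598\right) \left(-3386707\right) = 14934016413786$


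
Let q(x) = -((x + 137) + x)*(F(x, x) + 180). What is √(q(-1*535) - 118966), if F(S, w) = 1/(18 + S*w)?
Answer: 161*√154804508045/286243 ≈ 221.30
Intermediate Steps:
q(x) = -(137 + 2*x)*(180 + 1/(18 + x²)) (q(x) = -((x + 137) + x)*(1/(18 + x*x) + 180) = -((137 + x) + x)*(1/(18 + x²) + 180) = -(137 + 2*x)*(180 + 1/(18 + x²)))
√(q(-1*535) - 118966) = √((-444017 - 24660*(-1*535)² - (-6482)*535 - 360*(-1*535)³)/(18 + (-1*535)²) - 118966) = √((-444017 - 24660*(-535)² - 6482*(-535) - 360*(-535)³)/(18 + (-535)²) - 118966) = √((-444017 - 24660*286225 + 3467870 - 360*(-153130375))/(18 + 286225) - 118966) = √((-444017 - 7058308500 + 3467870 + 55126935000)/286243 - 118966) = √((1/286243)*48071650353 - 118966) = √(48071650353/286243 - 118966) = √(14018465615/286243) = 161*√154804508045/286243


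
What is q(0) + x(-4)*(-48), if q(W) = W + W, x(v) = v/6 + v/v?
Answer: -16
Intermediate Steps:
x(v) = 1 + v/6 (x(v) = v*(⅙) + 1 = v/6 + 1 = 1 + v/6)
q(W) = 2*W
q(0) + x(-4)*(-48) = 2*0 + (1 + (⅙)*(-4))*(-48) = 0 + (1 - ⅔)*(-48) = 0 + (⅓)*(-48) = 0 - 16 = -16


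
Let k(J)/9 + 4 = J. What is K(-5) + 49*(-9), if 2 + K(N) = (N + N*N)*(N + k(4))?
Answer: -543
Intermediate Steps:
k(J) = -36 + 9*J
K(N) = -2 + N*(N + N**2) (K(N) = -2 + (N + N*N)*(N + (-36 + 9*4)) = -2 + (N + N**2)*(N + (-36 + 36)) = -2 + (N + N**2)*(N + 0) = -2 + (N + N**2)*N = -2 + N*(N + N**2))
K(-5) + 49*(-9) = (-2 + (-5)**2 + (-5)**3) + 49*(-9) = (-2 + 25 - 125) - 441 = -102 - 441 = -543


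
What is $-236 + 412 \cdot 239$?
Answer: $98232$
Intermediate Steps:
$-236 + 412 \cdot 239 = -236 + 98468 = 98232$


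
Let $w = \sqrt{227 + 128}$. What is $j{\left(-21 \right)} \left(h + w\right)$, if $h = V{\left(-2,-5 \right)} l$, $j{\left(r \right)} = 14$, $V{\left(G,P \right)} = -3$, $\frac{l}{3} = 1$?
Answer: $-126 + 14 \sqrt{355} \approx 137.78$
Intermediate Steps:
$l = 3$ ($l = 3 \cdot 1 = 3$)
$w = \sqrt{355} \approx 18.841$
$h = -9$ ($h = \left(-3\right) 3 = -9$)
$j{\left(-21 \right)} \left(h + w\right) = 14 \left(-9 + \sqrt{355}\right) = -126 + 14 \sqrt{355}$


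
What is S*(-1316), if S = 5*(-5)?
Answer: 32900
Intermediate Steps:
S = -25
S*(-1316) = -25*(-1316) = 32900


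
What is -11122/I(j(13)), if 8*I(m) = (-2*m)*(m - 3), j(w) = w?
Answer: 22244/65 ≈ 342.22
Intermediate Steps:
I(m) = -m*(-3 + m)/4 (I(m) = ((-2*m)*(m - 3))/8 = ((-2*m)*(-3 + m))/8 = (-2*m*(-3 + m))/8 = -m*(-3 + m)/4)
-11122/I(j(13)) = -11122*4/(13*(3 - 1*13)) = -11122*4/(13*(3 - 13)) = -11122/((¼)*13*(-10)) = -11122/(-65/2) = -11122*(-2/65) = 22244/65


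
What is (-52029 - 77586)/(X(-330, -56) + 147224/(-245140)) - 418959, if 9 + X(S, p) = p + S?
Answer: -1449922594872/3463483 ≈ -4.1863e+5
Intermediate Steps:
X(S, p) = -9 + S + p (X(S, p) = -9 + (p + S) = -9 + (S + p) = -9 + S + p)
(-52029 - 77586)/(X(-330, -56) + 147224/(-245140)) - 418959 = (-52029 - 77586)/((-9 - 330 - 56) + 147224/(-245140)) - 418959 = -129615/(-395 + 147224*(-1/245140)) - 418959 = -129615/(-395 - 5258/8755) - 418959 = -129615/(-3463483/8755) - 418959 = -129615*(-8755/3463483) - 418959 = 1134779325/3463483 - 418959 = -1449922594872/3463483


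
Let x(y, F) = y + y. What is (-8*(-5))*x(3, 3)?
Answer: 240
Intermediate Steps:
x(y, F) = 2*y
(-8*(-5))*x(3, 3) = (-8*(-5))*(2*3) = 40*6 = 240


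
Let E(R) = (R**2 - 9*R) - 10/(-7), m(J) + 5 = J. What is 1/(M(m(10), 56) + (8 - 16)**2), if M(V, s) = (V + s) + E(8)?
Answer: 7/829 ≈ 0.0084439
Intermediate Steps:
m(J) = -5 + J
E(R) = 10/7 + R**2 - 9*R (E(R) = (R**2 - 9*R) - 10*(-1/7) = (R**2 - 9*R) + 10/7 = 10/7 + R**2 - 9*R)
M(V, s) = -46/7 + V + s (M(V, s) = (V + s) + (10/7 + 8**2 - 9*8) = (V + s) + (10/7 + 64 - 72) = (V + s) - 46/7 = -46/7 + V + s)
1/(M(m(10), 56) + (8 - 16)**2) = 1/((-46/7 + (-5 + 10) + 56) + (8 - 16)**2) = 1/((-46/7 + 5 + 56) + (-8)**2) = 1/(381/7 + 64) = 1/(829/7) = 7/829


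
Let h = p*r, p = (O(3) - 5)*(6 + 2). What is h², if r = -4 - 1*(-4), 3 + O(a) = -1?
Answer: 0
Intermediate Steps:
O(a) = -4 (O(a) = -3 - 1 = -4)
r = 0 (r = -4 + 4 = 0)
p = -72 (p = (-4 - 5)*(6 + 2) = -9*8 = -72)
h = 0 (h = -72*0 = 0)
h² = 0² = 0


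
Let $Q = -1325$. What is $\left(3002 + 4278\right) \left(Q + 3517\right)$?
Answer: $15957760$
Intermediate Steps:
$\left(3002 + 4278\right) \left(Q + 3517\right) = \left(3002 + 4278\right) \left(-1325 + 3517\right) = 7280 \cdot 2192 = 15957760$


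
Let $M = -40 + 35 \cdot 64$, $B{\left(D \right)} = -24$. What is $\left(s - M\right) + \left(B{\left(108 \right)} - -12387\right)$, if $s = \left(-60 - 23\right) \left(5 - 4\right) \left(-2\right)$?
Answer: $10329$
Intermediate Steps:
$M = 2200$ ($M = -40 + 2240 = 2200$)
$s = 166$ ($s = - 83 \cdot 1 \left(-2\right) = \left(-83\right) \left(-2\right) = 166$)
$\left(s - M\right) + \left(B{\left(108 \right)} - -12387\right) = \left(166 - 2200\right) - -12363 = \left(166 - 2200\right) + \left(-24 + 12387\right) = -2034 + 12363 = 10329$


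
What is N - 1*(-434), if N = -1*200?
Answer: 234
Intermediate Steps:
N = -200
N - 1*(-434) = -200 - 1*(-434) = -200 + 434 = 234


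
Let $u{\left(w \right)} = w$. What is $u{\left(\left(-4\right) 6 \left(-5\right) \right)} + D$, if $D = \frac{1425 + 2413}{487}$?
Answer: $\frac{62278}{487} \approx 127.88$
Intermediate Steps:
$D = \frac{3838}{487}$ ($D = 3838 \cdot \frac{1}{487} = \frac{3838}{487} \approx 7.8809$)
$u{\left(\left(-4\right) 6 \left(-5\right) \right)} + D = \left(-4\right) 6 \left(-5\right) + \frac{3838}{487} = \left(-24\right) \left(-5\right) + \frac{3838}{487} = 120 + \frac{3838}{487} = \frac{62278}{487}$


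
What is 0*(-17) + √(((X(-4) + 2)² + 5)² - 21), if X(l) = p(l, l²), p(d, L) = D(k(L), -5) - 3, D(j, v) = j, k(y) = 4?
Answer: 5*√7 ≈ 13.229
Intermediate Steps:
p(d, L) = 1 (p(d, L) = 4 - 3 = 1)
X(l) = 1
0*(-17) + √(((X(-4) + 2)² + 5)² - 21) = 0*(-17) + √(((1 + 2)² + 5)² - 21) = 0 + √((3² + 5)² - 21) = 0 + √((9 + 5)² - 21) = 0 + √(14² - 21) = 0 + √(196 - 21) = 0 + √175 = 0 + 5*√7 = 5*√7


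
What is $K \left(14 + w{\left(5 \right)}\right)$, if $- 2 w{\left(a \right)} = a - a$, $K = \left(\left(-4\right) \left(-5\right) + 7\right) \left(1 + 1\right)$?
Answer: $756$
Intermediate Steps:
$K = 54$ ($K = \left(20 + 7\right) 2 = 27 \cdot 2 = 54$)
$w{\left(a \right)} = 0$ ($w{\left(a \right)} = - \frac{a - a}{2} = \left(- \frac{1}{2}\right) 0 = 0$)
$K \left(14 + w{\left(5 \right)}\right) = 54 \left(14 + 0\right) = 54 \cdot 14 = 756$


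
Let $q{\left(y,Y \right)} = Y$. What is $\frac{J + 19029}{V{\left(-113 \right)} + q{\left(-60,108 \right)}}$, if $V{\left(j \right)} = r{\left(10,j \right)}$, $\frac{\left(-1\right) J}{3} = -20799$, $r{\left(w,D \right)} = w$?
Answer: $\frac{40713}{59} \approx 690.05$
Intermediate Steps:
$J = 62397$ ($J = \left(-3\right) \left(-20799\right) = 62397$)
$V{\left(j \right)} = 10$
$\frac{J + 19029}{V{\left(-113 \right)} + q{\left(-60,108 \right)}} = \frac{62397 + 19029}{10 + 108} = \frac{81426}{118} = 81426 \cdot \frac{1}{118} = \frac{40713}{59}$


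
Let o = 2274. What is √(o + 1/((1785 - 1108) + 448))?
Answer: √12791255/75 ≈ 47.686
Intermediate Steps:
√(o + 1/((1785 - 1108) + 448)) = √(2274 + 1/((1785 - 1108) + 448)) = √(2274 + 1/(677 + 448)) = √(2274 + 1/1125) = √(2558251/1125) = √12791255/75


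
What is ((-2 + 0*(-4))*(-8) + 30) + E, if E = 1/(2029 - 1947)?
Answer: 3773/82 ≈ 46.012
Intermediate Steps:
E = 1/82 ≈ 0.012195
((-2 + 0*(-4))*(-8) + 30) + E = ((-2 + 0*(-4))*(-8) + 30) + 1/82 = ((-2 + 0)*(-8) + 30) + 1/82 = (-2*(-8) + 30) + 1/82 = (16 + 30) + 1/82 = 46 + 1/82 = 3773/82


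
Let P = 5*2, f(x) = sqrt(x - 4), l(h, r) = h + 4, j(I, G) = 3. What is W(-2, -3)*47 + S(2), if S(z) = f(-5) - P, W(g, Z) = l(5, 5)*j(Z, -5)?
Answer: 1259 + 3*I ≈ 1259.0 + 3.0*I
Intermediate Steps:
l(h, r) = 4 + h
f(x) = sqrt(-4 + x)
P = 10
W(g, Z) = 27 (W(g, Z) = (4 + 5)*3 = 9*3 = 27)
S(z) = -10 + 3*I (S(z) = sqrt(-4 - 5) - 1*10 = sqrt(-9) - 10 = 3*I - 10 = -10 + 3*I)
W(-2, -3)*47 + S(2) = 27*47 + (-10 + 3*I) = 1269 + (-10 + 3*I) = 1259 + 3*I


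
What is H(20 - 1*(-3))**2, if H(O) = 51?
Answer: 2601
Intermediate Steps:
H(20 - 1*(-3))**2 = 51**2 = 2601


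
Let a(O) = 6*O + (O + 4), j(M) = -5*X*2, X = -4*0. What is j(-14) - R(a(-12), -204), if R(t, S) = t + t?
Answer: 160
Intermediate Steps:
X = 0
j(M) = 0 (j(M) = -5*0*2 = 0*2 = 0)
a(O) = 4 + 7*O (a(O) = 6*O + (4 + O) = 4 + 7*O)
R(t, S) = 2*t
j(-14) - R(a(-12), -204) = 0 - 2*(4 + 7*(-12)) = 0 - 2*(4 - 84) = 0 - 2*(-80) = 0 - 1*(-160) = 0 + 160 = 160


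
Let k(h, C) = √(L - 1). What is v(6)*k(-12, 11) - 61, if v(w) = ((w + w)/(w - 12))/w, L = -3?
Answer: -61 - 2*I/3 ≈ -61.0 - 0.66667*I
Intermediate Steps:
v(w) = 2/(-12 + w) (v(w) = ((2*w)/(-12 + w))/w = (2*w/(-12 + w))/w = 2/(-12 + w))
k(h, C) = 2*I (k(h, C) = √(-3 - 1) = √(-4) = 2*I)
v(6)*k(-12, 11) - 61 = (2/(-12 + 6))*(2*I) - 61 = (2/(-6))*(2*I) - 61 = (2*(-⅙))*(2*I) - 61 = -2*I/3 - 61 = -61 - 2*I/3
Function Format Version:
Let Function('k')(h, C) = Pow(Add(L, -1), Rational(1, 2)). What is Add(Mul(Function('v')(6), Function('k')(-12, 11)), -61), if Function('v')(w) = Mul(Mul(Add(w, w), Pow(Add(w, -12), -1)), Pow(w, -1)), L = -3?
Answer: Add(-61, Mul(Rational(-2, 3), I)) ≈ Add(-61.000, Mul(-0.66667, I))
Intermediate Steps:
Function('v')(w) = Mul(2, Pow(Add(-12, w), -1)) (Function('v')(w) = Mul(Mul(Mul(2, w), Pow(Add(-12, w), -1)), Pow(w, -1)) = Mul(Mul(2, w, Pow(Add(-12, w), -1)), Pow(w, -1)) = Mul(2, Pow(Add(-12, w), -1)))
Function('k')(h, C) = Mul(2, I) (Function('k')(h, C) = Pow(Add(-3, -1), Rational(1, 2)) = Pow(-4, Rational(1, 2)) = Mul(2, I))
Add(Mul(Function('v')(6), Function('k')(-12, 11)), -61) = Add(Mul(Mul(2, Pow(Add(-12, 6), -1)), Mul(2, I)), -61) = Add(Mul(Mul(2, Pow(-6, -1)), Mul(2, I)), -61) = Add(Mul(Mul(2, Rational(-1, 6)), Mul(2, I)), -61) = Add(Mul(Rational(-1, 3), Mul(2, I)), -61) = Add(Mul(Rational(-2, 3), I), -61) = Add(-61, Mul(Rational(-2, 3), I))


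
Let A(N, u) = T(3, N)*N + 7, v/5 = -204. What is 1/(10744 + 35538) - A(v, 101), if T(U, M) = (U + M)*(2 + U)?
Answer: -240051173373/46282 ≈ -5.1867e+6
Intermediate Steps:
v = -1020 (v = 5*(-204) = -1020)
T(U, M) = (2 + U)*(M + U) (T(U, M) = (M + U)*(2 + U) = (2 + U)*(M + U))
A(N, u) = 7 + N*(15 + 5*N) (A(N, u) = (3² + 2*N + 2*3 + N*3)*N + 7 = (9 + 2*N + 6 + 3*N)*N + 7 = (15 + 5*N)*N + 7 = N*(15 + 5*N) + 7 = 7 + N*(15 + 5*N))
1/(10744 + 35538) - A(v, 101) = 1/(10744 + 35538) - (7 + 5*(-1020)*(3 - 1020)) = 1/46282 - (7 + 5*(-1020)*(-1017)) = 1/46282 - (7 + 5186700) = 1/46282 - 1*5186707 = 1/46282 - 5186707 = -240051173373/46282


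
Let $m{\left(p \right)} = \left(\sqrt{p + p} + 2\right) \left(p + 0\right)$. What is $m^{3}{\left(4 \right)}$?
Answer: $3584 + 2560 \sqrt{2} \approx 7204.4$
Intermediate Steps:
$m{\left(p \right)} = p \left(2 + \sqrt{2} \sqrt{p}\right)$ ($m{\left(p \right)} = \left(\sqrt{2 p} + 2\right) p = \left(\sqrt{2} \sqrt{p} + 2\right) p = \left(2 + \sqrt{2} \sqrt{p}\right) p = p \left(2 + \sqrt{2} \sqrt{p}\right)$)
$m^{3}{\left(4 \right)} = \left(2 \cdot 4 + \sqrt{2} \cdot 4^{\frac{3}{2}}\right)^{3} = \left(8 + \sqrt{2} \cdot 8\right)^{3} = \left(8 + 8 \sqrt{2}\right)^{3}$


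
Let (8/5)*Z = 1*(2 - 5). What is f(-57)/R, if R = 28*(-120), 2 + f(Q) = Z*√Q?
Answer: 1/1680 + I*√57/1792 ≈ 0.00059524 + 0.0042131*I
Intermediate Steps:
Z = -15/8 (Z = 5*(1*(2 - 5))/8 = 5*(1*(-3))/8 = (5/8)*(-3) = -15/8 ≈ -1.8750)
f(Q) = -2 - 15*√Q/8
R = -3360
f(-57)/R = (-2 - 15*I*√57/8)/(-3360) = (-2 - 15*I*√57/8)*(-1/3360) = 1/1680 + I*√57/1792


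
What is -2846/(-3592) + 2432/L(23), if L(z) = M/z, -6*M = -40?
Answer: 75352907/8980 ≈ 8391.2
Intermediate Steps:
M = 20/3 (M = -⅙*(-40) = 20/3 ≈ 6.6667)
L(z) = 20/(3*z)
-2846/(-3592) + 2432/L(23) = -2846/(-3592) + 2432/(((20/3)/23)) = -2846*(-1/3592) + 2432/(((20/3)*(1/23))) = 1423/1796 + 2432/(20/69) = 1423/1796 + 2432*(69/20) = 1423/1796 + 41952/5 = 75352907/8980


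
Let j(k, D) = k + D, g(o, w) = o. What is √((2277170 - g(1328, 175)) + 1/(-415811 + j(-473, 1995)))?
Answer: √390614996296049393/414289 ≈ 1508.6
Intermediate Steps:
j(k, D) = D + k
√((2277170 - g(1328, 175)) + 1/(-415811 + j(-473, 1995))) = √((2277170 - 1*1328) + 1/(-415811 + (1995 - 473))) = √((2277170 - 1328) + 1/(-415811 + 1522)) = √(2275842 + 1/(-414289)) = √(2275842 - 1/414289) = √(942856306337/414289) = √390614996296049393/414289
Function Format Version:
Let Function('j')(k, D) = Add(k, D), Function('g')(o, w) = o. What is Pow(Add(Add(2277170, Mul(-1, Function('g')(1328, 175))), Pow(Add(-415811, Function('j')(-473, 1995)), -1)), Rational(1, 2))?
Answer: Mul(Rational(1, 414289), Pow(390614996296049393, Rational(1, 2))) ≈ 1508.6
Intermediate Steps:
Function('j')(k, D) = Add(D, k)
Pow(Add(Add(2277170, Mul(-1, Function('g')(1328, 175))), Pow(Add(-415811, Function('j')(-473, 1995)), -1)), Rational(1, 2)) = Pow(Add(Add(2277170, Mul(-1, 1328)), Pow(Add(-415811, Add(1995, -473)), -1)), Rational(1, 2)) = Pow(Add(Add(2277170, -1328), Pow(Add(-415811, 1522), -1)), Rational(1, 2)) = Pow(Add(2275842, Pow(-414289, -1)), Rational(1, 2)) = Pow(Add(2275842, Rational(-1, 414289)), Rational(1, 2)) = Pow(Rational(942856306337, 414289), Rational(1, 2)) = Mul(Rational(1, 414289), Pow(390614996296049393, Rational(1, 2)))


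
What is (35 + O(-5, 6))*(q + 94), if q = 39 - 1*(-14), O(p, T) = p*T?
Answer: 735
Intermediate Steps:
O(p, T) = T*p
q = 53 (q = 39 + 14 = 53)
(35 + O(-5, 6))*(q + 94) = (35 + 6*(-5))*(53 + 94) = (35 - 30)*147 = 5*147 = 735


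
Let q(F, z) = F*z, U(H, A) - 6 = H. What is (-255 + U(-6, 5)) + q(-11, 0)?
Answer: -255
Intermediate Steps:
U(H, A) = 6 + H
(-255 + U(-6, 5)) + q(-11, 0) = (-255 + (6 - 6)) - 11*0 = (-255 + 0) + 0 = -255 + 0 = -255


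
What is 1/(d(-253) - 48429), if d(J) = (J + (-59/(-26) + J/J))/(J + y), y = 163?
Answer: -2340/113317367 ≈ -2.0650e-5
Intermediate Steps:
d(J) = (85/26 + J)/(163 + J) (d(J) = (J + (-59/(-26) + J/J))/(J + 163) = (J + (-59*(-1/26) + 1))/(163 + J) = (J + (59/26 + 1))/(163 + J) = (J + 85/26)/(163 + J) = (85/26 + J)/(163 + J))
1/(d(-253) - 48429) = 1/((85/26 - 253)/(163 - 253) - 48429) = 1/(-6493/26/(-90) - 48429) = 1/(-1/90*(-6493/26) - 48429) = 1/(6493/2340 - 48429) = 1/(-113317367/2340) = -2340/113317367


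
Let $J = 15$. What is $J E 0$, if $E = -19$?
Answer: $0$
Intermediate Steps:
$J E 0 = 15 \left(-19\right) 0 = \left(-285\right) 0 = 0$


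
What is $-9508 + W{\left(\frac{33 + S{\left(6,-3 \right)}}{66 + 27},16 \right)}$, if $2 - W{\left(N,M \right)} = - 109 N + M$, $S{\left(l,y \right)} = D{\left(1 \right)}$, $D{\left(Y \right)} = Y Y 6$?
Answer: $- \frac{293765}{31} \approx -9476.3$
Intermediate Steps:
$D{\left(Y \right)} = 6 Y^{2}$ ($D{\left(Y \right)} = Y^{2} \cdot 6 = 6 Y^{2}$)
$S{\left(l,y \right)} = 6$ ($S{\left(l,y \right)} = 6 \cdot 1^{2} = 6 \cdot 1 = 6$)
$W{\left(N,M \right)} = 2 - M + 109 N$ ($W{\left(N,M \right)} = 2 - \left(- 109 N + M\right) = 2 - \left(M - 109 N\right) = 2 - M + 109 N$)
$-9508 + W{\left(\frac{33 + S{\left(6,-3 \right)}}{66 + 27},16 \right)} = -9508 + \left(2 - 16 + 109 \frac{33 + 6}{66 + 27}\right) = -9508 + \left(2 - 16 + 109 \cdot \frac{39}{93}\right) = -9508 + \left(2 - 16 + 109 \cdot 39 \cdot \frac{1}{93}\right) = -9508 + \left(2 - 16 + 109 \cdot \frac{13}{31}\right) = -9508 + \left(2 - 16 + \frac{1417}{31}\right) = -9508 + \frac{983}{31} = - \frac{293765}{31}$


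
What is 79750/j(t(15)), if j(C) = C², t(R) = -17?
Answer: 79750/289 ≈ 275.95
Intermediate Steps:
79750/j(t(15)) = 79750/((-17)²) = 79750/289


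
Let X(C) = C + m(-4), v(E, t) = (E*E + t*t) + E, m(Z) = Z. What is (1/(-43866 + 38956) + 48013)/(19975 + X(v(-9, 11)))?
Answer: 235743829/99005240 ≈ 2.3811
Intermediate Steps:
v(E, t) = E + E**2 + t**2 (v(E, t) = (E**2 + t**2) + E = E + E**2 + t**2)
X(C) = -4 + C (X(C) = C - 4 = -4 + C)
(1/(-43866 + 38956) + 48013)/(19975 + X(v(-9, 11))) = (1/(-43866 + 38956) + 48013)/(19975 + (-4 + (-9 + (-9)**2 + 11**2))) = (1/(-4910) + 48013)/(19975 + (-4 + (-9 + 81 + 121))) = (-1/4910 + 48013)/(19975 + (-4 + 193)) = 235743829/(4910*(19975 + 189)) = (235743829/4910)/20164 = (235743829/4910)*(1/20164) = 235743829/99005240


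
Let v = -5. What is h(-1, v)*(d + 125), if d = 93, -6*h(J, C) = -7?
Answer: 763/3 ≈ 254.33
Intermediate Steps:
h(J, C) = 7/6 (h(J, C) = -⅙*(-7) = 7/6)
h(-1, v)*(d + 125) = 7*(93 + 125)/6 = (7/6)*218 = 763/3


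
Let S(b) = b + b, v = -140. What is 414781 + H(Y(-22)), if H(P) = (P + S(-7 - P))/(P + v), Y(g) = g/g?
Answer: 57654574/139 ≈ 4.1478e+5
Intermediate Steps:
Y(g) = 1
S(b) = 2*b
H(P) = (-14 - P)/(-140 + P) (H(P) = (P + 2*(-7 - P))/(P - 140) = (P + (-14 - 2*P))/(-140 + P) = (-14 - P)/(-140 + P))
414781 + H(Y(-22)) = 414781 + (-14 - 1*1)/(-140 + 1) = 414781 + (-14 - 1)/(-139) = 414781 - 1/139*(-15) = 414781 + 15/139 = 57654574/139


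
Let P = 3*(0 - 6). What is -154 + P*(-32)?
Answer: 422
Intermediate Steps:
P = -18 (P = 3*(-6) = -18)
-154 + P*(-32) = -154 - 18*(-32) = -154 + 576 = 422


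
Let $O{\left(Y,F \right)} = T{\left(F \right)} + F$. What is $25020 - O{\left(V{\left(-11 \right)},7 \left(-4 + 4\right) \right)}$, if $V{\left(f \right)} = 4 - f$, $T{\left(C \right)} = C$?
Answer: $25020$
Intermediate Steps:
$O{\left(Y,F \right)} = 2 F$ ($O{\left(Y,F \right)} = F + F = 2 F$)
$25020 - O{\left(V{\left(-11 \right)},7 \left(-4 + 4\right) \right)} = 25020 - 2 \cdot 7 \left(-4 + 4\right) = 25020 - 2 \cdot 7 \cdot 0 = 25020 - 2 \cdot 0 = 25020 - 0 = 25020 + 0 = 25020$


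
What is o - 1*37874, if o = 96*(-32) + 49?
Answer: -40897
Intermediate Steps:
o = -3023 (o = -3072 + 49 = -3023)
o - 1*37874 = -3023 - 1*37874 = -3023 - 37874 = -40897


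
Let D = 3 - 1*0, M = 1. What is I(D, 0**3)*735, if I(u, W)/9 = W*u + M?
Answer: 6615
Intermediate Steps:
D = 3 (D = 3 + 0 = 3)
I(u, W) = 9 + 9*W*u (I(u, W) = 9*(W*u + 1) = 9*(1 + W*u) = 9 + 9*W*u)
I(D, 0**3)*735 = (9 + 9*0**3*3)*735 = (9 + 9*0*3)*735 = (9 + 0)*735 = 9*735 = 6615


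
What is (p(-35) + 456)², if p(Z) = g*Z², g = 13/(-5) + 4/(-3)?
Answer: 171269569/9 ≈ 1.9030e+7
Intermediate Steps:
g = -59/15 (g = 13*(-⅕) + 4*(-⅓) = -13/5 - 4/3 = -59/15 ≈ -3.9333)
p(Z) = -59*Z²/15
(p(-35) + 456)² = (-59/15*(-35)² + 456)² = (-59/15*1225 + 456)² = (-14455/3 + 456)² = (-13087/3)² = 171269569/9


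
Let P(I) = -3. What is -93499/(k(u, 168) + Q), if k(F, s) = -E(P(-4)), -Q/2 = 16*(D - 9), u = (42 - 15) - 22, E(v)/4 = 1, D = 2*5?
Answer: 93499/36 ≈ 2597.2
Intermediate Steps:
D = 10
E(v) = 4 (E(v) = 4*1 = 4)
u = 5 (u = 27 - 22 = 5)
Q = -32 (Q = -32*(10 - 9) = -32 ≈ -32.000)
k(F, s) = -4 (k(F, s) = -1*4 = -4)
-93499/(k(u, 168) + Q) = -93499/(-4 - 32) = -93499/(-36) = -93499*(-1/36) = 93499/36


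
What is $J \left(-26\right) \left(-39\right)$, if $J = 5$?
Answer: $5070$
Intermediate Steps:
$J \left(-26\right) \left(-39\right) = 5 \left(-26\right) \left(-39\right) = \left(-130\right) \left(-39\right) = 5070$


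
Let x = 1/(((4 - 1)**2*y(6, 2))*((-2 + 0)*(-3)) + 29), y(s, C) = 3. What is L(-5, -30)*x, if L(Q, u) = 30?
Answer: 30/191 ≈ 0.15707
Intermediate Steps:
x = 1/191 (x = 1/(((4 - 1)**2*3)*((-2 + 0)*(-3)) + 29) = 1/((3**2*3)*(-2*(-3)) + 29) = 1/((9*3)*6 + 29) = 1/(27*6 + 29) = 1/(162 + 29) = 1/191 ≈ 0.0052356)
L(-5, -30)*x = 30*(1/191) = 30/191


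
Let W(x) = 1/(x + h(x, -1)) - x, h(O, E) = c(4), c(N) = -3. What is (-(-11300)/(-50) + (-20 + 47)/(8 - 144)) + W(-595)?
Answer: 14996875/40664 ≈ 368.80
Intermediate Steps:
h(O, E) = -3
W(x) = 1/(-3 + x) - x (W(x) = 1/(x - 3) - x = 1/(-3 + x) - x)
(-(-11300)/(-50) + (-20 + 47)/(8 - 144)) + W(-595) = (-(-11300)/(-50) + (-20 + 47)/(8 - 144)) + (1 - 1*(-595)² + 3*(-595))/(-3 - 595) = (-(-11300)*(-1)/50 + 27/(-136)) + (1 - 1*354025 - 1785)/(-598) = (-226*1 + 27*(-1/136)) - (1 - 354025 - 1785)/598 = (-226 - 27/136) - 1/598*(-355809) = -30763/136 + 355809/598 = 14996875/40664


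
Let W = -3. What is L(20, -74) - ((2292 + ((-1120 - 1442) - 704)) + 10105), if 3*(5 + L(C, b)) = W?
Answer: -9137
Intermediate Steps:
L(C, b) = -6 (L(C, b) = -5 + (1/3)*(-3) = -5 - 1 = -6)
L(20, -74) - ((2292 + ((-1120 - 1442) - 704)) + 10105) = -6 - ((2292 + ((-1120 - 1442) - 704)) + 10105) = -6 - ((2292 + (-2562 - 704)) + 10105) = -6 - ((2292 - 3266) + 10105) = -6 - (-974 + 10105) = -6 - 1*9131 = -6 - 9131 = -9137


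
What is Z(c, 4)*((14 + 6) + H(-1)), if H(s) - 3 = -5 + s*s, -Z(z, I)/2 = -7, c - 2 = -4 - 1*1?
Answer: 266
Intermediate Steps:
c = -3 (c = 2 + (-4 - 1*1) = 2 + (-4 - 1) = 2 - 5 = -3)
Z(z, I) = 14 (Z(z, I) = -2*(-7) = 14)
H(s) = -2 + s**2 (H(s) = 3 + (-5 + s*s) = 3 + (-5 + s**2) = -2 + s**2)
Z(c, 4)*((14 + 6) + H(-1)) = 14*((14 + 6) + (-2 + (-1)**2)) = 14*(20 + (-2 + 1)) = 14*(20 - 1) = 14*19 = 266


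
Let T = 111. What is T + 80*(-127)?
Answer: -10049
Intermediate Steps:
T + 80*(-127) = 111 + 80*(-127) = 111 - 10160 = -10049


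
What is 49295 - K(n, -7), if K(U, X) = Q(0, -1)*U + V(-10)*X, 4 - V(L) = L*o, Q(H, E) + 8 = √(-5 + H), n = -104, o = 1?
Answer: 48561 + 104*I*√5 ≈ 48561.0 + 232.55*I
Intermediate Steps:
Q(H, E) = -8 + √(-5 + H)
V(L) = 4 - L
K(U, X) = 14*X + U*(-8 + I*√5) (K(U, X) = (-8 + √(-5 + 0))*U + (4 - 1*(-10))*X = (-8 + √(-5))*U + (4 + 10)*X = (-8 + I*√5)*U + 14*X = U*(-8 + I*√5) + 14*X = 14*X + U*(-8 + I*√5))
49295 - K(n, -7) = 49295 - (14*(-7) - 1*(-104)*(8 - I*√5)) = 49295 - (-98 + (832 - 104*I*√5)) = 49295 - (734 - 104*I*√5) = 49295 + (-734 + 104*I*√5) = 48561 + 104*I*√5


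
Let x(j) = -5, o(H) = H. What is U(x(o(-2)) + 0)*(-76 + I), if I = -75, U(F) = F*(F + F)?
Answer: -7550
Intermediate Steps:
U(F) = 2*F**2 (U(F) = F*(2*F) = 2*F**2)
U(x(o(-2)) + 0)*(-76 + I) = (2*(-5 + 0)**2)*(-76 - 75) = (2*(-5)**2)*(-151) = (2*25)*(-151) = 50*(-151) = -7550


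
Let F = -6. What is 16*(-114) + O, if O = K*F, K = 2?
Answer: -1836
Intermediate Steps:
O = -12 (O = 2*(-6) = -12)
16*(-114) + O = 16*(-114) - 12 = -1824 - 12 = -1836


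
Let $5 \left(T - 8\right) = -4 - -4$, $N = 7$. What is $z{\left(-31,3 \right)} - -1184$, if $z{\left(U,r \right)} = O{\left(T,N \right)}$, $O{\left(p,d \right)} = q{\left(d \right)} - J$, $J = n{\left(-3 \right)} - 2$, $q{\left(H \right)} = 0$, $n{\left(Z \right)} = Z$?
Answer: $1189$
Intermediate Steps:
$J = -5$ ($J = -3 - 2 = -5$)
$T = 8$ ($T = 8 + \frac{-4 - -4}{5} = 8 + \frac{-4 + 4}{5} = 8 + \frac{1}{5} \cdot 0 = 8 + 0 = 8$)
$O{\left(p,d \right)} = 5$ ($O{\left(p,d \right)} = 0 - -5 = 0 + 5 = 5$)
$z{\left(U,r \right)} = 5$
$z{\left(-31,3 \right)} - -1184 = 5 - -1184 = 5 + 1184 = 1189$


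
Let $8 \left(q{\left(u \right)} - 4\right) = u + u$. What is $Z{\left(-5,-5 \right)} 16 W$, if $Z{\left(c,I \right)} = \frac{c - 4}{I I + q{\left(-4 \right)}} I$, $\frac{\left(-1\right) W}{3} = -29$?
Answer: $\frac{15660}{7} \approx 2237.1$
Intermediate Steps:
$W = 87$ ($W = \left(-3\right) \left(-29\right) = 87$)
$q{\left(u \right)} = 4 + \frac{u}{4}$ ($q{\left(u \right)} = 4 + \frac{u + u}{8} = 4 + \frac{2 u}{8} = 4 + \frac{u}{4}$)
$Z{\left(c,I \right)} = \frac{I \left(-4 + c\right)}{3 + I^{2}}$ ($Z{\left(c,I \right)} = \frac{c - 4}{I I + \left(4 + \frac{1}{4} \left(-4\right)\right)} I = \frac{-4 + c}{I^{2} + \left(4 - 1\right)} I = \frac{-4 + c}{I^{2} + 3} I = \frac{-4 + c}{3 + I^{2}} I = \frac{I \left(-4 + c\right)}{3 + I^{2}}$)
$Z{\left(-5,-5 \right)} 16 W = - \frac{5 \left(-4 - 5\right)}{3 + \left(-5\right)^{2}} \cdot 16 \cdot 87 = \left(-5\right) \frac{1}{3 + 25} \left(-9\right) 16 \cdot 87 = \left(-5\right) \frac{1}{28} \left(-9\right) 16 \cdot 87 = \frac{45}{28} \cdot 16 \cdot 87 = \frac{180}{7} \cdot 87 = \frac{15660}{7}$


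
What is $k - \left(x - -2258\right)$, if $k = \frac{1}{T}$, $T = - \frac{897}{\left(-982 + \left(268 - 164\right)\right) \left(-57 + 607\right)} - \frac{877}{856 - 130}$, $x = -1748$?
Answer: $- \frac{9818415690}{19220549} \approx -510.83$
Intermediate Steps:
$T = - \frac{19220549}{15935700}$ ($T = - \frac{897}{\left(-982 + \left(268 - 164\right)\right) 550} - \frac{877}{856 - 130} = - \frac{897}{\left(-982 + 104\right) 550} - \frac{877}{726} = - \frac{897}{\left(-878\right) 550} - \frac{877}{726} = - \frac{897}{-482900} - \frac{877}{726} = \left(-897\right) \left(- \frac{1}{482900}\right) - \frac{877}{726} = \frac{897}{482900} - \frac{877}{726} = - \frac{19220549}{15935700} \approx -1.2061$)
$k = - \frac{15935700}{19220549}$ ($k = \frac{1}{- \frac{19220549}{15935700}} = - \frac{15935700}{19220549} \approx -0.8291$)
$k - \left(x - -2258\right) = - \frac{15935700}{19220549} - \left(-1748 - -2258\right) = - \frac{15935700}{19220549} - \left(-1748 + 2258\right) = - \frac{15935700}{19220549} - 510 = - \frac{9818415690}{19220549}$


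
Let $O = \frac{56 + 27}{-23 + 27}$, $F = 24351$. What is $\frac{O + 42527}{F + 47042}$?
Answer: $\frac{24313}{40796} \approx 0.59597$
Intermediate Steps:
$O = \frac{83}{4}$ ($O = \frac{1}{4} \cdot 83 = \frac{83}{4} \approx 20.75$)
$\frac{O + 42527}{F + 47042} = \frac{\frac{83}{4} + 42527}{24351 + 47042} = \frac{170191}{4 \cdot 71393} = \frac{170191}{4} \cdot \frac{1}{71393} = \frac{24313}{40796}$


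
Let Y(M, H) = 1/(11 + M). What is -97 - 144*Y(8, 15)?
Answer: -1987/19 ≈ -104.58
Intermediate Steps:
-97 - 144*Y(8, 15) = -97 - 144/(11 + 8) = -97 - 144/19 = -1987/19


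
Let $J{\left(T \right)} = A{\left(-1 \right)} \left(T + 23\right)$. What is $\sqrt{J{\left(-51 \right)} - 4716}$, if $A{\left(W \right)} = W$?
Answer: $4 i \sqrt{293} \approx 68.469 i$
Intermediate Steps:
$J{\left(T \right)} = -23 - T$ ($J{\left(T \right)} = - (T + 23) = - (23 + T) = -23 - T$)
$\sqrt{J{\left(-51 \right)} - 4716} = \sqrt{\left(-23 - -51\right) - 4716} = \sqrt{\left(-23 + 51\right) - 4716} = \sqrt{28 - 4716} = \sqrt{-4688} = 4 i \sqrt{293}$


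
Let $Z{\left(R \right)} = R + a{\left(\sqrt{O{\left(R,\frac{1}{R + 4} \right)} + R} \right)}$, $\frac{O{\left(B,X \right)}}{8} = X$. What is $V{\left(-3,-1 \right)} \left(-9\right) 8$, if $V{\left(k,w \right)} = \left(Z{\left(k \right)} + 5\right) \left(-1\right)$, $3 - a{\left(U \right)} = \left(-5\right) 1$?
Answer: $720$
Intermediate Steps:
$O{\left(B,X \right)} = 8 X$
$a{\left(U \right)} = 8$ ($a{\left(U \right)} = 3 - \left(-5\right) 1 = 3 - -5 = 3 + 5 = 8$)
$Z{\left(R \right)} = 8 + R$ ($Z{\left(R \right)} = R + 8 = 8 + R$)
$V{\left(k,w \right)} = -13 - k$ ($V{\left(k,w \right)} = \left(\left(8 + k\right) + 5\right) \left(-1\right) = \left(13 + k\right) \left(-1\right) = -13 - k$)
$V{\left(-3,-1 \right)} \left(-9\right) 8 = \left(-13 - -3\right) \left(-9\right) 8 = \left(-13 + 3\right) \left(-9\right) 8 = \left(-10\right) \left(-9\right) 8 = 90 \cdot 8 = 720$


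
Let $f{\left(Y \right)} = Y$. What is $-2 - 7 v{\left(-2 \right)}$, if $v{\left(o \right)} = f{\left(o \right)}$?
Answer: $12$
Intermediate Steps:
$v{\left(o \right)} = o$
$-2 - 7 v{\left(-2 \right)} = -2 - -14 = -2 + 14 = 12$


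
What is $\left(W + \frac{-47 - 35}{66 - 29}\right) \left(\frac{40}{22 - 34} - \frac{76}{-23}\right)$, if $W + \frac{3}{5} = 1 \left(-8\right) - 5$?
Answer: $\frac{5852}{12765} \approx 0.45844$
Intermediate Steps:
$W = - \frac{68}{5}$ ($W = - \frac{3}{5} + \left(1 \left(-8\right) - 5\right) = - \frac{3}{5} - 13 = - \frac{68}{5} \approx -13.6$)
$\left(W + \frac{-47 - 35}{66 - 29}\right) \left(\frac{40}{22 - 34} - \frac{76}{-23}\right) = \left(- \frac{68}{5} + \frac{-47 - 35}{66 - 29}\right) \left(\frac{40}{22 - 34} - \frac{76}{-23}\right) = \left(- \frac{68}{5} - \frac{82}{37}\right) \left(\frac{40}{-12} - - \frac{76}{23}\right) = \left(- \frac{68}{5} - \frac{82}{37}\right) \left(40 \left(- \frac{1}{12}\right) + \frac{76}{23}\right) = \left(- \frac{68}{5} - \frac{82}{37}\right) \left(- \frac{10}{3} + \frac{76}{23}\right) = \left(- \frac{2926}{185}\right) \left(- \frac{2}{69}\right) = \frac{5852}{12765}$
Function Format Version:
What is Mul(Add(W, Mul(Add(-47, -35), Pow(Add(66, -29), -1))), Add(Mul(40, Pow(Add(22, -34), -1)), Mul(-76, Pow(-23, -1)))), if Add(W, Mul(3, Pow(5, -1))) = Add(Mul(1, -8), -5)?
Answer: Rational(5852, 12765) ≈ 0.45844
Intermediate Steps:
W = Rational(-68, 5) (W = Add(Rational(-3, 5), Add(Mul(1, -8), -5)) = Add(Rational(-3, 5), Add(-8, -5)) = Add(Rational(-3, 5), -13) = Rational(-68, 5) ≈ -13.600)
Mul(Add(W, Mul(Add(-47, -35), Pow(Add(66, -29), -1))), Add(Mul(40, Pow(Add(22, -34), -1)), Mul(-76, Pow(-23, -1)))) = Mul(Add(Rational(-68, 5), Mul(Add(-47, -35), Pow(Add(66, -29), -1))), Add(Mul(40, Pow(Add(22, -34), -1)), Mul(-76, Pow(-23, -1)))) = Mul(Add(Rational(-68, 5), Mul(-82, Pow(37, -1))), Add(Mul(40, Pow(-12, -1)), Mul(-76, Rational(-1, 23)))) = Mul(Add(Rational(-68, 5), Mul(-82, Rational(1, 37))), Add(Mul(40, Rational(-1, 12)), Rational(76, 23))) = Mul(Add(Rational(-68, 5), Rational(-82, 37)), Add(Rational(-10, 3), Rational(76, 23))) = Mul(Rational(-2926, 185), Rational(-2, 69)) = Rational(5852, 12765)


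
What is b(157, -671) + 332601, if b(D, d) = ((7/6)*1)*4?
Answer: 997817/3 ≈ 3.3261e+5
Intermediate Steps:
b(D, d) = 14/3 (b(D, d) = ((7*(1/6))*1)*4 = ((7/6)*1)*4 = (7/6)*4 = 14/3)
b(157, -671) + 332601 = 14/3 + 332601 = 997817/3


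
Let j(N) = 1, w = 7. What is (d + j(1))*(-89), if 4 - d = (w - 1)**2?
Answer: 2759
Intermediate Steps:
d = -32 (d = 4 - (7 - 1)**2 = 4 - 1*6**2 = 4 - 1*36 = 4 - 36 = -32)
(d + j(1))*(-89) = (-32 + 1)*(-89) = -31*(-89) = 2759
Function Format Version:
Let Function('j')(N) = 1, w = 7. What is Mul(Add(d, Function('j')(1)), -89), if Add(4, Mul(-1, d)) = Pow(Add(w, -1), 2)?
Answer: 2759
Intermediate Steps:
d = -32 (d = Add(4, Mul(-1, Pow(Add(7, -1), 2))) = Add(4, Mul(-1, Pow(6, 2))) = Add(4, Mul(-1, 36)) = Add(4, -36) = -32)
Mul(Add(d, Function('j')(1)), -89) = Mul(Add(-32, 1), -89) = Mul(-31, -89) = 2759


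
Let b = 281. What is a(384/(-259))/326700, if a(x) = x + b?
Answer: 14479/16923060 ≈ 0.00085558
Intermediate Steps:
a(x) = 281 + x (a(x) = x + 281 = 281 + x)
a(384/(-259))/326700 = (281 + 384/(-259))/326700 = (281 + 384*(-1/259))*(1/326700) = (281 - 384/259)*(1/326700) = (72395/259)*(1/326700) = 14479/16923060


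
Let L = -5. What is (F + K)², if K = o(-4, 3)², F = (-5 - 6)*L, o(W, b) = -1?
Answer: 3136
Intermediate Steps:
F = 55 (F = (-5 - 6)*(-5) = -11*(-5) = 55)
K = 1 (K = (-1)² = 1)
(F + K)² = (55 + 1)² = 56² = 3136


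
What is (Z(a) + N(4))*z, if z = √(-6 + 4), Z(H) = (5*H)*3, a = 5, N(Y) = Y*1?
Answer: 79*I*√2 ≈ 111.72*I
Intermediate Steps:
N(Y) = Y
Z(H) = 15*H
z = I*√2 (z = √(-2) = I*√2 ≈ 1.4142*I)
(Z(a) + N(4))*z = (15*5 + 4)*(I*√2) = (75 + 4)*(I*√2) = 79*(I*√2) = 79*I*√2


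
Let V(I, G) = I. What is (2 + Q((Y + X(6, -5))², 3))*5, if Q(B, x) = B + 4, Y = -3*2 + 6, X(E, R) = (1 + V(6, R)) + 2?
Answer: 435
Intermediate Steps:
X(E, R) = 9 (X(E, R) = (1 + 6) + 2 = 7 + 2 = 9)
Y = 0 (Y = -6 + 6 = 0)
Q(B, x) = 4 + B
(2 + Q((Y + X(6, -5))², 3))*5 = (2 + (4 + (0 + 9)²))*5 = (2 + (4 + 9²))*5 = (2 + (4 + 81))*5 = (2 + 85)*5 = 87*5 = 435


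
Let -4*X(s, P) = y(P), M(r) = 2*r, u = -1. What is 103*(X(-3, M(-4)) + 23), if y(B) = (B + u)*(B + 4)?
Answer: 1442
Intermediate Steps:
y(B) = (-1 + B)*(4 + B) (y(B) = (B - 1)*(B + 4) = (-1 + B)*(4 + B))
X(s, P) = 1 - 3*P/4 - P²/4 (X(s, P) = -(-4 + P² + 3*P)/4 = 1 - 3*P/4 - P²/4)
103*(X(-3, M(-4)) + 23) = 103*((1 - 3*(-4)/2 - (2*(-4))²/4) + 23) = 103*((1 - ¾*(-8) - ¼*(-8)²) + 23) = 103*((1 + 6 - ¼*64) + 23) = 103*((1 + 6 - 16) + 23) = 103*(-9 + 23) = 103*14 = 1442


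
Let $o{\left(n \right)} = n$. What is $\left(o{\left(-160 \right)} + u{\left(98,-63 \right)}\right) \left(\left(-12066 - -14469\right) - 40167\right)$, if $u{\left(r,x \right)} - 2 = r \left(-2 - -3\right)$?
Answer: $2265840$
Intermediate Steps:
$u{\left(r,x \right)} = 2 + r$ ($u{\left(r,x \right)} = 2 + r \left(-2 - -3\right) = 2 + r \left(-2 + 3\right) = 2 + r 1 = 2 + r$)
$\left(o{\left(-160 \right)} + u{\left(98,-63 \right)}\right) \left(\left(-12066 - -14469\right) - 40167\right) = \left(-160 + \left(2 + 98\right)\right) \left(\left(-12066 - -14469\right) - 40167\right) = \left(-160 + 100\right) \left(\left(-12066 + 14469\right) - 40167\right) = - 60 \left(2403 - 40167\right) = \left(-60\right) \left(-37764\right) = 2265840$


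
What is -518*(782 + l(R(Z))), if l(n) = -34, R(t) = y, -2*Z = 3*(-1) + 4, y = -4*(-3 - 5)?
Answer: -387464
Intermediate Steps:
y = 32 (y = -4*(-8) = 32)
Z = -½ (Z = -(3*(-1) + 4)/2 = -(-3 + 4)/2 = -½*1 = -½ ≈ -0.50000)
R(t) = 32
-518*(782 + l(R(Z))) = -518*(782 - 34) = -518*748 = -387464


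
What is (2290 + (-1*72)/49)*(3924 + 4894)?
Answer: 988832884/49 ≈ 2.0180e+7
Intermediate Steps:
(2290 + (-1*72)/49)*(3924 + 4894) = (2290 + (1/49)*(-72))*8818 = (2290 - 72/49)*8818 = (112138/49)*8818 = 988832884/49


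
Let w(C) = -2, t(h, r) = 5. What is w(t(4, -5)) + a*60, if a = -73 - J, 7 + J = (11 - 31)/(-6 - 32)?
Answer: -75878/19 ≈ -3993.6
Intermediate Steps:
J = -123/19 (J = -7 + (11 - 31)/(-6 - 32) = -7 - 20/(-38) = -7 - 20*(-1/38) = -7 + 10/19 = -123/19 ≈ -6.4737)
a = -1264/19 (a = -73 - 1*(-123/19) = -73 + 123/19 = -1264/19 ≈ -66.526)
w(t(4, -5)) + a*60 = -2 - 1264/19*60 = -2 - 75840/19 = -75878/19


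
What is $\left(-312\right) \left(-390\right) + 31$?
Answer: $121711$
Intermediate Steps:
$\left(-312\right) \left(-390\right) + 31 = 121680 + 31 = 121711$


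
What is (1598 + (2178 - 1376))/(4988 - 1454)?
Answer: 400/589 ≈ 0.67912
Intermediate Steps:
(1598 + (2178 - 1376))/(4988 - 1454) = (1598 + 802)/3534 = 2400*(1/3534) = 400/589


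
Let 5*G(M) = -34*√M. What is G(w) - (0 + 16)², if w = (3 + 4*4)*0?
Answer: -256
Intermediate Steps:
w = 0 (w = (3 + 16)*0 = 19*0 = 0)
G(M) = -34*√M/5 (G(M) = (-34*√M)/5 = -34*√M/5)
G(w) - (0 + 16)² = -34*√0/5 - (0 + 16)² = -34/5*0 - 1*16² = 0 - 1*256 = 0 - 256 = -256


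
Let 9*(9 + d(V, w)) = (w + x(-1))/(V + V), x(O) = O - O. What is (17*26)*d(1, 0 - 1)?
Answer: -36023/9 ≈ -4002.6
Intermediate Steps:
x(O) = 0
d(V, w) = -9 + w/(18*V) (d(V, w) = -9 + ((w + 0)/(V + V))/9 = -9 + (w/((2*V)))/9 = -9 + (w*(1/(2*V)))/9 = -9 + (w/(2*V))/9 = -9 + w/(18*V))
(17*26)*d(1, 0 - 1) = (17*26)*(-9 + (1/18)*(0 - 1)/1) = 442*(-9 + (1/18)*(-1)*1) = 442*(-9 - 1/18) = 442*(-163/18) = -36023/9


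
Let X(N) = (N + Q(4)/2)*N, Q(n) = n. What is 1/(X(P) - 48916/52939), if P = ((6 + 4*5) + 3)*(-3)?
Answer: 52939/391434989 ≈ 0.00013524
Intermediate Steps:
P = -87 (P = ((6 + 20) + 3)*(-3) = (26 + 3)*(-3) = 29*(-3) = -87)
X(N) = N*(2 + N) (X(N) = (N + 4/2)*N = (N + 4*(½))*N = (N + 2)*N = (2 + N)*N = N*(2 + N))
1/(X(P) - 48916/52939) = 1/(-87*(2 - 87) - 48916/52939) = 1/(-87*(-85) - 48916*1/52939) = 1/(7395 - 48916/52939) = 1/(391434989/52939) = 52939/391434989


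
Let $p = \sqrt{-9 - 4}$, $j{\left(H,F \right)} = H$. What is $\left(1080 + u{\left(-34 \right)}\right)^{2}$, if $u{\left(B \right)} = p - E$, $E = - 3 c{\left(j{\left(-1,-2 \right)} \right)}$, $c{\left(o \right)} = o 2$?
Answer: $\left(1074 + i \sqrt{13}\right)^{2} \approx 1.1535 \cdot 10^{6} + 7745.0 i$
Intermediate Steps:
$c{\left(o \right)} = 2 o$
$p = i \sqrt{13}$ ($p = \sqrt{-13} = i \sqrt{13} \approx 3.6056 i$)
$E = 6$ ($E = - 3 \cdot 2 \left(-1\right) = \left(-3\right) \left(-2\right) = 6$)
$u{\left(B \right)} = -6 + i \sqrt{13}$ ($u{\left(B \right)} = i \sqrt{13} - 6 = -6 + i \sqrt{13}$)
$\left(1080 + u{\left(-34 \right)}\right)^{2} = \left(1080 - \left(6 - i \sqrt{13}\right)\right)^{2} = \left(1074 + i \sqrt{13}\right)^{2}$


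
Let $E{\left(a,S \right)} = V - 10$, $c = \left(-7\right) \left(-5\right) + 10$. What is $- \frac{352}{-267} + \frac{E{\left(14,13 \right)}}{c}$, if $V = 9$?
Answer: $\frac{5191}{4005} \approx 1.2961$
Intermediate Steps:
$c = 45$ ($c = 35 + 10 = 45$)
$E{\left(a,S \right)} = -1$ ($E{\left(a,S \right)} = 9 - 10 = -1$)
$- \frac{352}{-267} + \frac{E{\left(14,13 \right)}}{c} = - \frac{352}{-267} - \frac{1}{45} = \left(-352\right) \left(- \frac{1}{267}\right) - \frac{1}{45} = \frac{352}{267} - \frac{1}{45} = \frac{5191}{4005}$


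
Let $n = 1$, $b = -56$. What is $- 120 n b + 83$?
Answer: $6803$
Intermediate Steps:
$- 120 n b + 83 = - 120 \cdot 1 \left(-56\right) + 83 = \left(-120\right) \left(-56\right) + 83 = 6720 + 83 = 6803$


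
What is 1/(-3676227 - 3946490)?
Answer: -1/7622717 ≈ -1.3119e-7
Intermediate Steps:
1/(-3676227 - 3946490) = 1/(-7622717) = -1/7622717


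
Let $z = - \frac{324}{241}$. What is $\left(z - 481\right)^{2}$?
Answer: $\frac{13512900025}{58081} \approx 2.3266 \cdot 10^{5}$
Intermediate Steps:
$z = - \frac{324}{241}$ ($z = \left(-324\right) \frac{1}{241} = - \frac{324}{241} \approx -1.3444$)
$\left(z - 481\right)^{2} = \left(- \frac{324}{241} - 481\right)^{2} = \left(- \frac{116245}{241}\right)^{2} = \frac{13512900025}{58081}$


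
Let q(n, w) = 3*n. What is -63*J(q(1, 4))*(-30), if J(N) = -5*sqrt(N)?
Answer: -9450*sqrt(3) ≈ -16368.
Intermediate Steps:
-63*J(q(1, 4))*(-30) = -(-315)*sqrt(3*1)*(-30) = -(-315)*sqrt(3)*(-30) = (315*sqrt(3))*(-30) = -9450*sqrt(3)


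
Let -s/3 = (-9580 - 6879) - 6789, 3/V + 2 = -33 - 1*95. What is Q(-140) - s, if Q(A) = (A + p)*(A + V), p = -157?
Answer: -3660429/130 ≈ -28157.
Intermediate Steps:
V = -3/130 (V = 3/(-2 + (-33 - 1*95)) = 3/(-2 + (-33 - 95)) = 3/(-2 - 128) = 3/(-130) = 3*(-1/130) = -3/130 ≈ -0.023077)
Q(A) = (-157 + A)*(-3/130 + A) (Q(A) = (A - 157)*(A - 3/130) = (-157 + A)*(-3/130 + A))
s = 69744 (s = -3*((-9580 - 6879) - 6789) = -3*(-16459 - 6789) = -3*(-23248) = 69744)
Q(-140) - s = (471/130 + (-140)**2 - 20413/130*(-140)) - 1*69744 = (471/130 + 19600 + 285782/13) - 69744 = 5406291/130 - 69744 = -3660429/130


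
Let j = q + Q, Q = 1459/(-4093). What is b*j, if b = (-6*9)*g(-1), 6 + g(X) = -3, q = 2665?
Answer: 5300503596/4093 ≈ 1.2950e+6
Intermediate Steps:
Q = -1459/4093 (Q = 1459*(-1/4093) = -1459/4093 ≈ -0.35646)
g(X) = -9 (g(X) = -6 - 3 = -9)
b = 486 (b = -6*9*(-9) = -54*(-9) = 486)
j = 10906386/4093 (j = 2665 - 1459/4093 = 10906386/4093 ≈ 2664.6)
b*j = 486*(10906386/4093) = 5300503596/4093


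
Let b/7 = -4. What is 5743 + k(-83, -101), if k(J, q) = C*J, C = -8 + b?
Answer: 8731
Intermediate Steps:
b = -28 (b = 7*(-4) = -28)
C = -36 (C = -8 - 28 = -36)
k(J, q) = -36*J
5743 + k(-83, -101) = 5743 - 36*(-83) = 5743 + 2988 = 8731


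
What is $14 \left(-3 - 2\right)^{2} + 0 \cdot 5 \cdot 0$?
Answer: $350$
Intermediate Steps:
$14 \left(-3 - 2\right)^{2} + 0 \cdot 5 \cdot 0 = 14 \left(-5\right)^{2} + 0 \cdot 0 = 14 \cdot 25 + 0 = 350 + 0 = 350$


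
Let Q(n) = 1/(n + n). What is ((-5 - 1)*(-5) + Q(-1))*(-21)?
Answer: -1239/2 ≈ -619.50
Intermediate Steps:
Q(n) = 1/(2*n)
((-5 - 1)*(-5) + Q(-1))*(-21) = ((-5 - 1)*(-5) + (½)/(-1))*(-21) = (-6*(-5) + (½)*(-1))*(-21) = (30 - ½)*(-21) = (59/2)*(-21) = -1239/2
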